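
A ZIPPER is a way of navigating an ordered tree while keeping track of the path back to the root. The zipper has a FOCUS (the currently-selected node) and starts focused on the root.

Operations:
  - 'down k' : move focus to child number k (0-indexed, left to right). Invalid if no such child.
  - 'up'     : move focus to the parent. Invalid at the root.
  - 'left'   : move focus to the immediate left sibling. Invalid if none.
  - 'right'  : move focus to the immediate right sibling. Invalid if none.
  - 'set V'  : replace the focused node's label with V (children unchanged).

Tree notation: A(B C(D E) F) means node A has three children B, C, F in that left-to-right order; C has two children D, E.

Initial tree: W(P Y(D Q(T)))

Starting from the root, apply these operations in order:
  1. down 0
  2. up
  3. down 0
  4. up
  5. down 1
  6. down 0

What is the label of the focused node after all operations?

Step 1 (down 0): focus=P path=0 depth=1 children=[] left=[] right=['Y'] parent=W
Step 2 (up): focus=W path=root depth=0 children=['P', 'Y'] (at root)
Step 3 (down 0): focus=P path=0 depth=1 children=[] left=[] right=['Y'] parent=W
Step 4 (up): focus=W path=root depth=0 children=['P', 'Y'] (at root)
Step 5 (down 1): focus=Y path=1 depth=1 children=['D', 'Q'] left=['P'] right=[] parent=W
Step 6 (down 0): focus=D path=1/0 depth=2 children=[] left=[] right=['Q'] parent=Y

Answer: D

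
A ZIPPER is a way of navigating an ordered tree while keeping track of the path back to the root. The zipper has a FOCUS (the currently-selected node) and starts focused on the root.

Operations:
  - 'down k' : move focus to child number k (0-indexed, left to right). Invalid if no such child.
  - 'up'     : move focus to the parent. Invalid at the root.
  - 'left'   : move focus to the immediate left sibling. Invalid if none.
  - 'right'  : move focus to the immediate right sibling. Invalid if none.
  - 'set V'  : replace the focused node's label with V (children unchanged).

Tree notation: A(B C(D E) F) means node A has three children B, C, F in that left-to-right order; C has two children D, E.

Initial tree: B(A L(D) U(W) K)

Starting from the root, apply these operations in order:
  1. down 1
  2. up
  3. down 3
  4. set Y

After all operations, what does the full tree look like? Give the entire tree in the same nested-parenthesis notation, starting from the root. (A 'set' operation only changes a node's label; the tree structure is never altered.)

Answer: B(A L(D) U(W) Y)

Derivation:
Step 1 (down 1): focus=L path=1 depth=1 children=['D'] left=['A'] right=['U', 'K'] parent=B
Step 2 (up): focus=B path=root depth=0 children=['A', 'L', 'U', 'K'] (at root)
Step 3 (down 3): focus=K path=3 depth=1 children=[] left=['A', 'L', 'U'] right=[] parent=B
Step 4 (set Y): focus=Y path=3 depth=1 children=[] left=['A', 'L', 'U'] right=[] parent=B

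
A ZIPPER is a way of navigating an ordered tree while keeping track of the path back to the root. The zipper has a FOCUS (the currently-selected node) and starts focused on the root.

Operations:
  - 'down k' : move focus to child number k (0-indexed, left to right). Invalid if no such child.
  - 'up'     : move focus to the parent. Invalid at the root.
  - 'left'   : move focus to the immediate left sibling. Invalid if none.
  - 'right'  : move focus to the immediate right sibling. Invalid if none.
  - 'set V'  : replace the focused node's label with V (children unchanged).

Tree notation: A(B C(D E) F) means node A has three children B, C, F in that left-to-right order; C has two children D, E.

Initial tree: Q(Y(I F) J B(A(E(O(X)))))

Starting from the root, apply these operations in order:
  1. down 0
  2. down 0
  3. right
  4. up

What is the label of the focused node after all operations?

Step 1 (down 0): focus=Y path=0 depth=1 children=['I', 'F'] left=[] right=['J', 'B'] parent=Q
Step 2 (down 0): focus=I path=0/0 depth=2 children=[] left=[] right=['F'] parent=Y
Step 3 (right): focus=F path=0/1 depth=2 children=[] left=['I'] right=[] parent=Y
Step 4 (up): focus=Y path=0 depth=1 children=['I', 'F'] left=[] right=['J', 'B'] parent=Q

Answer: Y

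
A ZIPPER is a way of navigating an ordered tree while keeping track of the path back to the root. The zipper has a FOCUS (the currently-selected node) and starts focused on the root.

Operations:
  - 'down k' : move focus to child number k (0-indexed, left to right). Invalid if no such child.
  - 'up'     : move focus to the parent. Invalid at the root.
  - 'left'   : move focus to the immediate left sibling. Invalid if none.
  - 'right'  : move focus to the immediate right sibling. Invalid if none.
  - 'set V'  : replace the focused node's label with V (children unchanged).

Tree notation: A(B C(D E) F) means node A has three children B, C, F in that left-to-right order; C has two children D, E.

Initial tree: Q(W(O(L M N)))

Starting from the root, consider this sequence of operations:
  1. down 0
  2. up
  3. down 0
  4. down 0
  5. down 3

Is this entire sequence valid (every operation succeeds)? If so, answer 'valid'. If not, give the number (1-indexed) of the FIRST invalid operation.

Step 1 (down 0): focus=W path=0 depth=1 children=['O'] left=[] right=[] parent=Q
Step 2 (up): focus=Q path=root depth=0 children=['W'] (at root)
Step 3 (down 0): focus=W path=0 depth=1 children=['O'] left=[] right=[] parent=Q
Step 4 (down 0): focus=O path=0/0 depth=2 children=['L', 'M', 'N'] left=[] right=[] parent=W
Step 5 (down 3): INVALID

Answer: 5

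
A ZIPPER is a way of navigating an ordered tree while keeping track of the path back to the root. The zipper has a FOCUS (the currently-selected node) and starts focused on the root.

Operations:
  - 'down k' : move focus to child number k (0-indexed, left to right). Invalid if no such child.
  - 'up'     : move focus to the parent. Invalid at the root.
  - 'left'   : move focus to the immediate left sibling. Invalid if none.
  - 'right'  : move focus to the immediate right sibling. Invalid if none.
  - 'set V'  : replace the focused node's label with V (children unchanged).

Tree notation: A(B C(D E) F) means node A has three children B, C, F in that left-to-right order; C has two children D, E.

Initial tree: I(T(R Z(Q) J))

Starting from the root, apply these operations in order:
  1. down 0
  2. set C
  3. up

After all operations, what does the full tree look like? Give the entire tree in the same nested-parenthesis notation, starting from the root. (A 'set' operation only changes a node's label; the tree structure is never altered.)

Answer: I(C(R Z(Q) J))

Derivation:
Step 1 (down 0): focus=T path=0 depth=1 children=['R', 'Z', 'J'] left=[] right=[] parent=I
Step 2 (set C): focus=C path=0 depth=1 children=['R', 'Z', 'J'] left=[] right=[] parent=I
Step 3 (up): focus=I path=root depth=0 children=['C'] (at root)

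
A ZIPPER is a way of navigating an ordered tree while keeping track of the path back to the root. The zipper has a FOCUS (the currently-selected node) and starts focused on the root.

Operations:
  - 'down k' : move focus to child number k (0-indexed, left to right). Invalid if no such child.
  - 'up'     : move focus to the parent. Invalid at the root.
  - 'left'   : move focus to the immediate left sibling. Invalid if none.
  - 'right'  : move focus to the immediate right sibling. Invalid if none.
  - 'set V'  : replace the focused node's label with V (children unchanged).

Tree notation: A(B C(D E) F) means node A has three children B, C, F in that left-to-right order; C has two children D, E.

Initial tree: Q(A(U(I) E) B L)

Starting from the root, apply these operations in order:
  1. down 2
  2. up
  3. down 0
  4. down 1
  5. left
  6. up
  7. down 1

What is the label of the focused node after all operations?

Step 1 (down 2): focus=L path=2 depth=1 children=[] left=['A', 'B'] right=[] parent=Q
Step 2 (up): focus=Q path=root depth=0 children=['A', 'B', 'L'] (at root)
Step 3 (down 0): focus=A path=0 depth=1 children=['U', 'E'] left=[] right=['B', 'L'] parent=Q
Step 4 (down 1): focus=E path=0/1 depth=2 children=[] left=['U'] right=[] parent=A
Step 5 (left): focus=U path=0/0 depth=2 children=['I'] left=[] right=['E'] parent=A
Step 6 (up): focus=A path=0 depth=1 children=['U', 'E'] left=[] right=['B', 'L'] parent=Q
Step 7 (down 1): focus=E path=0/1 depth=2 children=[] left=['U'] right=[] parent=A

Answer: E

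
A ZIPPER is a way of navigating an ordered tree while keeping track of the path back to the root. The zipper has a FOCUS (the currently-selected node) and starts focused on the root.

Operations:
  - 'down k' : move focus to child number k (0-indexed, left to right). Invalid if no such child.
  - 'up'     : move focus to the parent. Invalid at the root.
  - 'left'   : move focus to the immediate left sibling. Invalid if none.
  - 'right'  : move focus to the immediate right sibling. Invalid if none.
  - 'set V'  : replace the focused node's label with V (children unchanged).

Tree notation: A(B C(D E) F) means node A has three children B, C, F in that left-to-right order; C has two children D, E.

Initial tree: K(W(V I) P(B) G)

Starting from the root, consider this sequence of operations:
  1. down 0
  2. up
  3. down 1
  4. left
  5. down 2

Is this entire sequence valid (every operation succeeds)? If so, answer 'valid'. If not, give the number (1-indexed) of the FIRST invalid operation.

Step 1 (down 0): focus=W path=0 depth=1 children=['V', 'I'] left=[] right=['P', 'G'] parent=K
Step 2 (up): focus=K path=root depth=0 children=['W', 'P', 'G'] (at root)
Step 3 (down 1): focus=P path=1 depth=1 children=['B'] left=['W'] right=['G'] parent=K
Step 4 (left): focus=W path=0 depth=1 children=['V', 'I'] left=[] right=['P', 'G'] parent=K
Step 5 (down 2): INVALID

Answer: 5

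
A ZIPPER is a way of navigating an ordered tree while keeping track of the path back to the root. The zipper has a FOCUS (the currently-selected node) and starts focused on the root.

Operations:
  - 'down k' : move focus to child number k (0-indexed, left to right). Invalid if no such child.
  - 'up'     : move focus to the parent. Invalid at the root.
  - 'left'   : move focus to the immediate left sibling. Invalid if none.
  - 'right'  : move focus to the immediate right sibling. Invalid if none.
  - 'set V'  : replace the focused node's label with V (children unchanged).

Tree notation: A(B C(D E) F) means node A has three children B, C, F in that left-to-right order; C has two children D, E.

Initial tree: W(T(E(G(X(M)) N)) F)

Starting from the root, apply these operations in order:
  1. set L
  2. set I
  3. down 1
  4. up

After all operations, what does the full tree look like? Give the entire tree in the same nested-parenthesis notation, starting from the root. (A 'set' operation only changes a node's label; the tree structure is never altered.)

Step 1 (set L): focus=L path=root depth=0 children=['T', 'F'] (at root)
Step 2 (set I): focus=I path=root depth=0 children=['T', 'F'] (at root)
Step 3 (down 1): focus=F path=1 depth=1 children=[] left=['T'] right=[] parent=I
Step 4 (up): focus=I path=root depth=0 children=['T', 'F'] (at root)

Answer: I(T(E(G(X(M)) N)) F)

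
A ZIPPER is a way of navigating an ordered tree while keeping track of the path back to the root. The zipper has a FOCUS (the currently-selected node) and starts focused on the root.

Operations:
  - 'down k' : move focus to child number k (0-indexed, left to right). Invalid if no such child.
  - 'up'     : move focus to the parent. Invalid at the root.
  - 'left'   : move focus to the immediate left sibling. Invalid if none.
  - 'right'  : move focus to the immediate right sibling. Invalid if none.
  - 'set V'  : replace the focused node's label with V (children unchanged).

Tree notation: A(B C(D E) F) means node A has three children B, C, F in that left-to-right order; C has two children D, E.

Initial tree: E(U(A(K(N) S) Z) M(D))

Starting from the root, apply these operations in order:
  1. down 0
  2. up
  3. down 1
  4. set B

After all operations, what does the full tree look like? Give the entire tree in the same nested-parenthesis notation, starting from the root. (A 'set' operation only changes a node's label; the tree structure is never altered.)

Answer: E(U(A(K(N) S) Z) B(D))

Derivation:
Step 1 (down 0): focus=U path=0 depth=1 children=['A', 'Z'] left=[] right=['M'] parent=E
Step 2 (up): focus=E path=root depth=0 children=['U', 'M'] (at root)
Step 3 (down 1): focus=M path=1 depth=1 children=['D'] left=['U'] right=[] parent=E
Step 4 (set B): focus=B path=1 depth=1 children=['D'] left=['U'] right=[] parent=E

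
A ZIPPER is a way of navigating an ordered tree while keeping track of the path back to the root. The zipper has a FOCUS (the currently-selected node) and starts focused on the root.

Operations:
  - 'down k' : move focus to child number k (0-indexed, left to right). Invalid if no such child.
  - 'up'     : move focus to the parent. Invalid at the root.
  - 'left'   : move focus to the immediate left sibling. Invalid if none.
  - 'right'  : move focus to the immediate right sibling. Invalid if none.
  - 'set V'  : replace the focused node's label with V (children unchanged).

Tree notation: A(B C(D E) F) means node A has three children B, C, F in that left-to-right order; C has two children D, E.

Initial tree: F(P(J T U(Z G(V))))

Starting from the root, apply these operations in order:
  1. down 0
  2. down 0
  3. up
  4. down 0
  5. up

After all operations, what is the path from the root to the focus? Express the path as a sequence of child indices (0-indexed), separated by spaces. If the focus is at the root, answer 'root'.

Answer: 0

Derivation:
Step 1 (down 0): focus=P path=0 depth=1 children=['J', 'T', 'U'] left=[] right=[] parent=F
Step 2 (down 0): focus=J path=0/0 depth=2 children=[] left=[] right=['T', 'U'] parent=P
Step 3 (up): focus=P path=0 depth=1 children=['J', 'T', 'U'] left=[] right=[] parent=F
Step 4 (down 0): focus=J path=0/0 depth=2 children=[] left=[] right=['T', 'U'] parent=P
Step 5 (up): focus=P path=0 depth=1 children=['J', 'T', 'U'] left=[] right=[] parent=F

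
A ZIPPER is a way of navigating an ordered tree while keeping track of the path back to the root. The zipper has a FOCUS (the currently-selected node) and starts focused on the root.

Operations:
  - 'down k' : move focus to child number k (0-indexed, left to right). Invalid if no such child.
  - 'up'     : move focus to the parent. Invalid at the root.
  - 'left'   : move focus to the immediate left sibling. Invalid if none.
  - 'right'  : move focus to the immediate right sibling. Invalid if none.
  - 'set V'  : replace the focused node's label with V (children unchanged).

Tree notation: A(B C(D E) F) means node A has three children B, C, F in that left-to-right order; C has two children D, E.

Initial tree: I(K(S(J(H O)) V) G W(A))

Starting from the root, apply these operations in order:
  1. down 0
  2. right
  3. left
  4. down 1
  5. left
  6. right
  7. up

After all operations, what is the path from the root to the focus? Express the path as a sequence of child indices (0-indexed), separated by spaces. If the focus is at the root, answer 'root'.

Answer: 0

Derivation:
Step 1 (down 0): focus=K path=0 depth=1 children=['S', 'V'] left=[] right=['G', 'W'] parent=I
Step 2 (right): focus=G path=1 depth=1 children=[] left=['K'] right=['W'] parent=I
Step 3 (left): focus=K path=0 depth=1 children=['S', 'V'] left=[] right=['G', 'W'] parent=I
Step 4 (down 1): focus=V path=0/1 depth=2 children=[] left=['S'] right=[] parent=K
Step 5 (left): focus=S path=0/0 depth=2 children=['J'] left=[] right=['V'] parent=K
Step 6 (right): focus=V path=0/1 depth=2 children=[] left=['S'] right=[] parent=K
Step 7 (up): focus=K path=0 depth=1 children=['S', 'V'] left=[] right=['G', 'W'] parent=I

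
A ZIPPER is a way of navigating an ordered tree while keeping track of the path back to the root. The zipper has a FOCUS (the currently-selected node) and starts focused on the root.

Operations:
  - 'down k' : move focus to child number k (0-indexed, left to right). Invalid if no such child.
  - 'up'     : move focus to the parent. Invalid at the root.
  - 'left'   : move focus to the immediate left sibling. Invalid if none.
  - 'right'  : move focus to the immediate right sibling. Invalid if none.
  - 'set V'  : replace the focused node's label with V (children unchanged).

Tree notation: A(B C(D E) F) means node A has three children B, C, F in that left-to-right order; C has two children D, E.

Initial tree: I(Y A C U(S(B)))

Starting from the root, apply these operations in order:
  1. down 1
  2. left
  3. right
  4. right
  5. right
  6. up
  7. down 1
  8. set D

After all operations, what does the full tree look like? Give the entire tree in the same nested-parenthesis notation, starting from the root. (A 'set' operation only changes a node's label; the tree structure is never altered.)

Step 1 (down 1): focus=A path=1 depth=1 children=[] left=['Y'] right=['C', 'U'] parent=I
Step 2 (left): focus=Y path=0 depth=1 children=[] left=[] right=['A', 'C', 'U'] parent=I
Step 3 (right): focus=A path=1 depth=1 children=[] left=['Y'] right=['C', 'U'] parent=I
Step 4 (right): focus=C path=2 depth=1 children=[] left=['Y', 'A'] right=['U'] parent=I
Step 5 (right): focus=U path=3 depth=1 children=['S'] left=['Y', 'A', 'C'] right=[] parent=I
Step 6 (up): focus=I path=root depth=0 children=['Y', 'A', 'C', 'U'] (at root)
Step 7 (down 1): focus=A path=1 depth=1 children=[] left=['Y'] right=['C', 'U'] parent=I
Step 8 (set D): focus=D path=1 depth=1 children=[] left=['Y'] right=['C', 'U'] parent=I

Answer: I(Y D C U(S(B)))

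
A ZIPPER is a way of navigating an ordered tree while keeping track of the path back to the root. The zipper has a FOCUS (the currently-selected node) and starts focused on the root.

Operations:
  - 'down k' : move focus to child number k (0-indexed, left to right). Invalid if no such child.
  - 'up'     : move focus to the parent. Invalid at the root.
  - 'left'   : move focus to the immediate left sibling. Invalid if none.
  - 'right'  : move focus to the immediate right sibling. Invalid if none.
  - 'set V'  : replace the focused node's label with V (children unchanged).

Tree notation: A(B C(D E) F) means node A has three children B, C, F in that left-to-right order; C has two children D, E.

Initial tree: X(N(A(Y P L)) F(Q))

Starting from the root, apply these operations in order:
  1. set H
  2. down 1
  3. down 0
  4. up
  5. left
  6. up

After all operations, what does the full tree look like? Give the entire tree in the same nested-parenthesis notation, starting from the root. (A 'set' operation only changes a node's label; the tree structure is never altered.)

Answer: H(N(A(Y P L)) F(Q))

Derivation:
Step 1 (set H): focus=H path=root depth=0 children=['N', 'F'] (at root)
Step 2 (down 1): focus=F path=1 depth=1 children=['Q'] left=['N'] right=[] parent=H
Step 3 (down 0): focus=Q path=1/0 depth=2 children=[] left=[] right=[] parent=F
Step 4 (up): focus=F path=1 depth=1 children=['Q'] left=['N'] right=[] parent=H
Step 5 (left): focus=N path=0 depth=1 children=['A'] left=[] right=['F'] parent=H
Step 6 (up): focus=H path=root depth=0 children=['N', 'F'] (at root)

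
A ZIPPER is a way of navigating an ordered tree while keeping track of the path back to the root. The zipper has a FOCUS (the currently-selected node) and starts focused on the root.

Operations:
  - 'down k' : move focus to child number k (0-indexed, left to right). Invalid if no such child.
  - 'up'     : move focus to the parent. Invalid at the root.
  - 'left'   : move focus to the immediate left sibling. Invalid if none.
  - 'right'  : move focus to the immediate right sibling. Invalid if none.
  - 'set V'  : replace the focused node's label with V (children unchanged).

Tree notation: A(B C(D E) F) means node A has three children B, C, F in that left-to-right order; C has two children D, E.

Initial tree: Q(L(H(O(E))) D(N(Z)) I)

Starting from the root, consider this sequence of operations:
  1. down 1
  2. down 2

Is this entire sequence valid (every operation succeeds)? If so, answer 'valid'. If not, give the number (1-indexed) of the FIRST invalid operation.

Step 1 (down 1): focus=D path=1 depth=1 children=['N'] left=['L'] right=['I'] parent=Q
Step 2 (down 2): INVALID

Answer: 2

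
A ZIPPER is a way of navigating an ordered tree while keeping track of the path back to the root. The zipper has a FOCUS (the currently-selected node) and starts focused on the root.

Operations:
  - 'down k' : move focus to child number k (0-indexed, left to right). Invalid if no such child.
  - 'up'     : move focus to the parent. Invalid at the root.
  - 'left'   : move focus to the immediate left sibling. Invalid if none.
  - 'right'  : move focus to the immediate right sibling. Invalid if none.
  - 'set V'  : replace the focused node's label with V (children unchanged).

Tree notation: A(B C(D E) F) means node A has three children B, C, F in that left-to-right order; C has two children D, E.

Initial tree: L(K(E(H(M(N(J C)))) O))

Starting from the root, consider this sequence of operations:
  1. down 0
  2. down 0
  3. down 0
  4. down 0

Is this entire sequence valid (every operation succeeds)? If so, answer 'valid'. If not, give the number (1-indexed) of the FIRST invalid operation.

Step 1 (down 0): focus=K path=0 depth=1 children=['E', 'O'] left=[] right=[] parent=L
Step 2 (down 0): focus=E path=0/0 depth=2 children=['H'] left=[] right=['O'] parent=K
Step 3 (down 0): focus=H path=0/0/0 depth=3 children=['M'] left=[] right=[] parent=E
Step 4 (down 0): focus=M path=0/0/0/0 depth=4 children=['N'] left=[] right=[] parent=H

Answer: valid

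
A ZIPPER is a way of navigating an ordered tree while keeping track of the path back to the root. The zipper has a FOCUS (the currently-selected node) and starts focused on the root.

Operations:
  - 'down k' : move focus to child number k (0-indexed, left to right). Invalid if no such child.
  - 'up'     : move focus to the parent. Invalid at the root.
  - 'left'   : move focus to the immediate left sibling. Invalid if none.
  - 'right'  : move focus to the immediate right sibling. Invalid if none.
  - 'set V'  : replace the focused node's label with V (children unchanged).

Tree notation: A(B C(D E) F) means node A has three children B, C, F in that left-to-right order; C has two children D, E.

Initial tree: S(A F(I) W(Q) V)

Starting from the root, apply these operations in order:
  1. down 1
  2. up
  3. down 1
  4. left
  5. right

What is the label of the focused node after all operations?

Step 1 (down 1): focus=F path=1 depth=1 children=['I'] left=['A'] right=['W', 'V'] parent=S
Step 2 (up): focus=S path=root depth=0 children=['A', 'F', 'W', 'V'] (at root)
Step 3 (down 1): focus=F path=1 depth=1 children=['I'] left=['A'] right=['W', 'V'] parent=S
Step 4 (left): focus=A path=0 depth=1 children=[] left=[] right=['F', 'W', 'V'] parent=S
Step 5 (right): focus=F path=1 depth=1 children=['I'] left=['A'] right=['W', 'V'] parent=S

Answer: F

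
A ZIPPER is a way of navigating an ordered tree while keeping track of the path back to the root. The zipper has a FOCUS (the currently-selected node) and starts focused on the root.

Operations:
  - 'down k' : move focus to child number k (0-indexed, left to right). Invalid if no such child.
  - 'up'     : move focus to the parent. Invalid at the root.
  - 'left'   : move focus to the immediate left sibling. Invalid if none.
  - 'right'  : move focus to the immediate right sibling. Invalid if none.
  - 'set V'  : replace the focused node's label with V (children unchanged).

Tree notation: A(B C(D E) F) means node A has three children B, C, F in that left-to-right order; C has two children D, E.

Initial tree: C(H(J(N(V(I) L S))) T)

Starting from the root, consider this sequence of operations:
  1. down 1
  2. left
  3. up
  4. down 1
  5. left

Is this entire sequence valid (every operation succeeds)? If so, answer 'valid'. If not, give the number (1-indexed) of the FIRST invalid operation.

Answer: valid

Derivation:
Step 1 (down 1): focus=T path=1 depth=1 children=[] left=['H'] right=[] parent=C
Step 2 (left): focus=H path=0 depth=1 children=['J'] left=[] right=['T'] parent=C
Step 3 (up): focus=C path=root depth=0 children=['H', 'T'] (at root)
Step 4 (down 1): focus=T path=1 depth=1 children=[] left=['H'] right=[] parent=C
Step 5 (left): focus=H path=0 depth=1 children=['J'] left=[] right=['T'] parent=C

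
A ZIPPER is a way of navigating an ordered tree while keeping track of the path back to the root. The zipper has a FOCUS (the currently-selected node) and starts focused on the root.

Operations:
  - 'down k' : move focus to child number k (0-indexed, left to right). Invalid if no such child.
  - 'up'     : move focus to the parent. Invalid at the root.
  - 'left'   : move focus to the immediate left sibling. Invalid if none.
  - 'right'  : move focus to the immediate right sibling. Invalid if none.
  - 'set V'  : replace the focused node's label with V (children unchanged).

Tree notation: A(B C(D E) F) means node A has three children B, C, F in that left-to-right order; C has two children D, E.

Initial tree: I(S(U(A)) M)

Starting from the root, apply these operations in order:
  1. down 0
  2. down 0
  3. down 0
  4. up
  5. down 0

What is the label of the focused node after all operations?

Answer: A

Derivation:
Step 1 (down 0): focus=S path=0 depth=1 children=['U'] left=[] right=['M'] parent=I
Step 2 (down 0): focus=U path=0/0 depth=2 children=['A'] left=[] right=[] parent=S
Step 3 (down 0): focus=A path=0/0/0 depth=3 children=[] left=[] right=[] parent=U
Step 4 (up): focus=U path=0/0 depth=2 children=['A'] left=[] right=[] parent=S
Step 5 (down 0): focus=A path=0/0/0 depth=3 children=[] left=[] right=[] parent=U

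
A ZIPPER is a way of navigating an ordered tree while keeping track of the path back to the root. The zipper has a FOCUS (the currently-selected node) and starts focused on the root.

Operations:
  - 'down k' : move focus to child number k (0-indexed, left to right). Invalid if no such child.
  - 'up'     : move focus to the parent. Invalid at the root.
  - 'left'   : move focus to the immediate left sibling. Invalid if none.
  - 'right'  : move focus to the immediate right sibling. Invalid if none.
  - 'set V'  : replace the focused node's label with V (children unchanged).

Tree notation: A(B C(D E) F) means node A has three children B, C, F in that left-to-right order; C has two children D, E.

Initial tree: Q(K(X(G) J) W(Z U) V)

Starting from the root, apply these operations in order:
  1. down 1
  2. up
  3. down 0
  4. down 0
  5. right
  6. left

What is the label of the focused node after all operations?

Answer: X

Derivation:
Step 1 (down 1): focus=W path=1 depth=1 children=['Z', 'U'] left=['K'] right=['V'] parent=Q
Step 2 (up): focus=Q path=root depth=0 children=['K', 'W', 'V'] (at root)
Step 3 (down 0): focus=K path=0 depth=1 children=['X', 'J'] left=[] right=['W', 'V'] parent=Q
Step 4 (down 0): focus=X path=0/0 depth=2 children=['G'] left=[] right=['J'] parent=K
Step 5 (right): focus=J path=0/1 depth=2 children=[] left=['X'] right=[] parent=K
Step 6 (left): focus=X path=0/0 depth=2 children=['G'] left=[] right=['J'] parent=K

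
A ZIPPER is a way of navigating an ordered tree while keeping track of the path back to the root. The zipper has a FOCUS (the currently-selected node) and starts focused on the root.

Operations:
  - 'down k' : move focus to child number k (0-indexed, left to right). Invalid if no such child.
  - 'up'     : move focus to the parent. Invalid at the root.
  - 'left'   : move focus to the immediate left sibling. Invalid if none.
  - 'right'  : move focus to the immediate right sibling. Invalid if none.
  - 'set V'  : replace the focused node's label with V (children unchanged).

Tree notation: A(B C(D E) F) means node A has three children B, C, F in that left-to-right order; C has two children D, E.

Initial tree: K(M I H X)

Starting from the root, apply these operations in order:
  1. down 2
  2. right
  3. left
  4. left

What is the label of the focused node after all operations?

Step 1 (down 2): focus=H path=2 depth=1 children=[] left=['M', 'I'] right=['X'] parent=K
Step 2 (right): focus=X path=3 depth=1 children=[] left=['M', 'I', 'H'] right=[] parent=K
Step 3 (left): focus=H path=2 depth=1 children=[] left=['M', 'I'] right=['X'] parent=K
Step 4 (left): focus=I path=1 depth=1 children=[] left=['M'] right=['H', 'X'] parent=K

Answer: I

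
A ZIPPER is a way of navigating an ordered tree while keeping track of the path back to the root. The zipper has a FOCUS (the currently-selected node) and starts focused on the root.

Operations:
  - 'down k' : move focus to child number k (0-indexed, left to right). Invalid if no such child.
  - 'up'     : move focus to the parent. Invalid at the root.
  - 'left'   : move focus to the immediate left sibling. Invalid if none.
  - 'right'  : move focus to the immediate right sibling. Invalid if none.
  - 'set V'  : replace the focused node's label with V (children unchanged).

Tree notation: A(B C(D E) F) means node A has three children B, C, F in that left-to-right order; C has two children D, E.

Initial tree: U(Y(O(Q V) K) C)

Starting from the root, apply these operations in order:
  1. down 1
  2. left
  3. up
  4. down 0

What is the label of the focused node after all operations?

Step 1 (down 1): focus=C path=1 depth=1 children=[] left=['Y'] right=[] parent=U
Step 2 (left): focus=Y path=0 depth=1 children=['O', 'K'] left=[] right=['C'] parent=U
Step 3 (up): focus=U path=root depth=0 children=['Y', 'C'] (at root)
Step 4 (down 0): focus=Y path=0 depth=1 children=['O', 'K'] left=[] right=['C'] parent=U

Answer: Y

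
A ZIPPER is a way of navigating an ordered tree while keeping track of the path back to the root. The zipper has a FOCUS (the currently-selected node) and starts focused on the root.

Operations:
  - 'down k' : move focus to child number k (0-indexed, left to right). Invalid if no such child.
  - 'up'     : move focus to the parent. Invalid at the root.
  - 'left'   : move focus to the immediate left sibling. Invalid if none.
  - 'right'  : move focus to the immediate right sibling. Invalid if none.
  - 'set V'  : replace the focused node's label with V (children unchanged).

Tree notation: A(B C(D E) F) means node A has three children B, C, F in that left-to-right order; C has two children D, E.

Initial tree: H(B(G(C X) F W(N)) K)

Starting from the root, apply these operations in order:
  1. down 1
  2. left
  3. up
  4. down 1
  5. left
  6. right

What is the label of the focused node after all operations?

Step 1 (down 1): focus=K path=1 depth=1 children=[] left=['B'] right=[] parent=H
Step 2 (left): focus=B path=0 depth=1 children=['G', 'F', 'W'] left=[] right=['K'] parent=H
Step 3 (up): focus=H path=root depth=0 children=['B', 'K'] (at root)
Step 4 (down 1): focus=K path=1 depth=1 children=[] left=['B'] right=[] parent=H
Step 5 (left): focus=B path=0 depth=1 children=['G', 'F', 'W'] left=[] right=['K'] parent=H
Step 6 (right): focus=K path=1 depth=1 children=[] left=['B'] right=[] parent=H

Answer: K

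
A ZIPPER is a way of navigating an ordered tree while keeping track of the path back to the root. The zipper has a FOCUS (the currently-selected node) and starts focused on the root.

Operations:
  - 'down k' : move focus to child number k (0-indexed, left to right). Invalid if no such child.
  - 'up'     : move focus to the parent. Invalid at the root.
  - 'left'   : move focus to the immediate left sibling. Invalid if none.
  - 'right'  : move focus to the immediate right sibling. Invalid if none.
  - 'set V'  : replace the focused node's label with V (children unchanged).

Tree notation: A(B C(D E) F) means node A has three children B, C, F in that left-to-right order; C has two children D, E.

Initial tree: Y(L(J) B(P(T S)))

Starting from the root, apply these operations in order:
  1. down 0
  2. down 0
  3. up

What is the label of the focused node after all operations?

Answer: L

Derivation:
Step 1 (down 0): focus=L path=0 depth=1 children=['J'] left=[] right=['B'] parent=Y
Step 2 (down 0): focus=J path=0/0 depth=2 children=[] left=[] right=[] parent=L
Step 3 (up): focus=L path=0 depth=1 children=['J'] left=[] right=['B'] parent=Y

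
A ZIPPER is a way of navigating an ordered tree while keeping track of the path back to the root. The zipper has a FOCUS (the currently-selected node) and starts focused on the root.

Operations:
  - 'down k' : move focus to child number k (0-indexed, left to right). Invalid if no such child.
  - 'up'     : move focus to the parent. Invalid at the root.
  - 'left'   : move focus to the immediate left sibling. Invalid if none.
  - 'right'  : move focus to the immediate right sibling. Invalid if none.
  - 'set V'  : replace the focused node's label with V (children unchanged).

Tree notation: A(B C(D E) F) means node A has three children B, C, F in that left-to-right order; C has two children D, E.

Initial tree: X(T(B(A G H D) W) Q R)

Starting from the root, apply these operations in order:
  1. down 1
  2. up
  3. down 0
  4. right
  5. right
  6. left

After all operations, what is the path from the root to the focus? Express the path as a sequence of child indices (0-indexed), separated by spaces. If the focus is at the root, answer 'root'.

Answer: 1

Derivation:
Step 1 (down 1): focus=Q path=1 depth=1 children=[] left=['T'] right=['R'] parent=X
Step 2 (up): focus=X path=root depth=0 children=['T', 'Q', 'R'] (at root)
Step 3 (down 0): focus=T path=0 depth=1 children=['B', 'W'] left=[] right=['Q', 'R'] parent=X
Step 4 (right): focus=Q path=1 depth=1 children=[] left=['T'] right=['R'] parent=X
Step 5 (right): focus=R path=2 depth=1 children=[] left=['T', 'Q'] right=[] parent=X
Step 6 (left): focus=Q path=1 depth=1 children=[] left=['T'] right=['R'] parent=X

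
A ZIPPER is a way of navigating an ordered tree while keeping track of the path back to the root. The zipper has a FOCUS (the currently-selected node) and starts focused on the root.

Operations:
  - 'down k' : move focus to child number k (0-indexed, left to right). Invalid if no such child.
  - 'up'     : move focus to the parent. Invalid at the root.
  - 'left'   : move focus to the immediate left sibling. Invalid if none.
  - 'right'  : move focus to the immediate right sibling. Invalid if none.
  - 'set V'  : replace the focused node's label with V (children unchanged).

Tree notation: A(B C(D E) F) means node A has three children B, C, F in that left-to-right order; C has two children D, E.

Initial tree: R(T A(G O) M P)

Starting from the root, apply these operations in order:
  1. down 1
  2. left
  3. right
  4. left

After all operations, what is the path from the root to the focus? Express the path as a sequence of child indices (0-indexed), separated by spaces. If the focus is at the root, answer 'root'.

Step 1 (down 1): focus=A path=1 depth=1 children=['G', 'O'] left=['T'] right=['M', 'P'] parent=R
Step 2 (left): focus=T path=0 depth=1 children=[] left=[] right=['A', 'M', 'P'] parent=R
Step 3 (right): focus=A path=1 depth=1 children=['G', 'O'] left=['T'] right=['M', 'P'] parent=R
Step 4 (left): focus=T path=0 depth=1 children=[] left=[] right=['A', 'M', 'P'] parent=R

Answer: 0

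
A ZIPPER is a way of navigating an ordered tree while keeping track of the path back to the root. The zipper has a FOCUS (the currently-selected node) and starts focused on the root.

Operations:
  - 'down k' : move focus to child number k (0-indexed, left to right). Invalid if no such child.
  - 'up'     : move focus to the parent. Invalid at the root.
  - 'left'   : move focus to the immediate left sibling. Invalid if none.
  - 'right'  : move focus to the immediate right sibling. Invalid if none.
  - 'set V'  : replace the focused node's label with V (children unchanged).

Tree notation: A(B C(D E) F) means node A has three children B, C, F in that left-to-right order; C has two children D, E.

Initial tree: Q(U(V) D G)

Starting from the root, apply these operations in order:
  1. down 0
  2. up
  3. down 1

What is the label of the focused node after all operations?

Answer: D

Derivation:
Step 1 (down 0): focus=U path=0 depth=1 children=['V'] left=[] right=['D', 'G'] parent=Q
Step 2 (up): focus=Q path=root depth=0 children=['U', 'D', 'G'] (at root)
Step 3 (down 1): focus=D path=1 depth=1 children=[] left=['U'] right=['G'] parent=Q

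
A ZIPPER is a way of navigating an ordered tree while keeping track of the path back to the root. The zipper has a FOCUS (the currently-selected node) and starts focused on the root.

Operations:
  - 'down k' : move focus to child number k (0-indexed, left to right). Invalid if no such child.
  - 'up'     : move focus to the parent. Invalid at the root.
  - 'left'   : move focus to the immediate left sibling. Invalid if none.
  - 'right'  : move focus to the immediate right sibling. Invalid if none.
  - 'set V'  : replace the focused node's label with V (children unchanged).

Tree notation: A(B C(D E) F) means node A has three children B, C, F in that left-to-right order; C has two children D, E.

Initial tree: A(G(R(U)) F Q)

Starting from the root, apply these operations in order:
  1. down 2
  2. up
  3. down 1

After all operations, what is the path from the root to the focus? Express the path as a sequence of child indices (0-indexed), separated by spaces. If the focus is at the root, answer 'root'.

Answer: 1

Derivation:
Step 1 (down 2): focus=Q path=2 depth=1 children=[] left=['G', 'F'] right=[] parent=A
Step 2 (up): focus=A path=root depth=0 children=['G', 'F', 'Q'] (at root)
Step 3 (down 1): focus=F path=1 depth=1 children=[] left=['G'] right=['Q'] parent=A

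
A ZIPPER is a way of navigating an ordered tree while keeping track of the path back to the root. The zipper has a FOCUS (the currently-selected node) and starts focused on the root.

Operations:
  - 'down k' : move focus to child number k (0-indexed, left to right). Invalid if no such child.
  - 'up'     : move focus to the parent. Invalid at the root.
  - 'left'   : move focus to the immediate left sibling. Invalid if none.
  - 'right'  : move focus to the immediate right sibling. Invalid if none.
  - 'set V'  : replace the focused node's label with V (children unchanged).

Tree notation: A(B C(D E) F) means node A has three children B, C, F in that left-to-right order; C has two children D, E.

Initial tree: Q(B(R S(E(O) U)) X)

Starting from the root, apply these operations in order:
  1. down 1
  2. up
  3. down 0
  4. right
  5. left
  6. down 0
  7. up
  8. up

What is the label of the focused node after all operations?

Step 1 (down 1): focus=X path=1 depth=1 children=[] left=['B'] right=[] parent=Q
Step 2 (up): focus=Q path=root depth=0 children=['B', 'X'] (at root)
Step 3 (down 0): focus=B path=0 depth=1 children=['R', 'S'] left=[] right=['X'] parent=Q
Step 4 (right): focus=X path=1 depth=1 children=[] left=['B'] right=[] parent=Q
Step 5 (left): focus=B path=0 depth=1 children=['R', 'S'] left=[] right=['X'] parent=Q
Step 6 (down 0): focus=R path=0/0 depth=2 children=[] left=[] right=['S'] parent=B
Step 7 (up): focus=B path=0 depth=1 children=['R', 'S'] left=[] right=['X'] parent=Q
Step 8 (up): focus=Q path=root depth=0 children=['B', 'X'] (at root)

Answer: Q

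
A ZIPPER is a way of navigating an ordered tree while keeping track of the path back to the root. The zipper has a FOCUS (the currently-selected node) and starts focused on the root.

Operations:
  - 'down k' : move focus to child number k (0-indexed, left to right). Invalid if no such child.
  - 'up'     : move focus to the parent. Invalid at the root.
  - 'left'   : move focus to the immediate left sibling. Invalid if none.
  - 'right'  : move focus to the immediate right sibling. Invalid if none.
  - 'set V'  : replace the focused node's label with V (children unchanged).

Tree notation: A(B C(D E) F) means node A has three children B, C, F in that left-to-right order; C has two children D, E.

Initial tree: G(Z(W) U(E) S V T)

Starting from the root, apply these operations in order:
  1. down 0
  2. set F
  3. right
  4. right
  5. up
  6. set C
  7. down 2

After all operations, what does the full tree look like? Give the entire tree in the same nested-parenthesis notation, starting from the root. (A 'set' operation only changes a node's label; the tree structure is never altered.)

Answer: C(F(W) U(E) S V T)

Derivation:
Step 1 (down 0): focus=Z path=0 depth=1 children=['W'] left=[] right=['U', 'S', 'V', 'T'] parent=G
Step 2 (set F): focus=F path=0 depth=1 children=['W'] left=[] right=['U', 'S', 'V', 'T'] parent=G
Step 3 (right): focus=U path=1 depth=1 children=['E'] left=['F'] right=['S', 'V', 'T'] parent=G
Step 4 (right): focus=S path=2 depth=1 children=[] left=['F', 'U'] right=['V', 'T'] parent=G
Step 5 (up): focus=G path=root depth=0 children=['F', 'U', 'S', 'V', 'T'] (at root)
Step 6 (set C): focus=C path=root depth=0 children=['F', 'U', 'S', 'V', 'T'] (at root)
Step 7 (down 2): focus=S path=2 depth=1 children=[] left=['F', 'U'] right=['V', 'T'] parent=C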